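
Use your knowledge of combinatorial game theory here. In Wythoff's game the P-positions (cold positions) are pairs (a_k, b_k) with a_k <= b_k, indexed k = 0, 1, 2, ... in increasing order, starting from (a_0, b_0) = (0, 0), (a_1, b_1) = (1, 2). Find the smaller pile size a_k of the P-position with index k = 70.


By Wythoff's theorem, a_k = floor(k * phi) and b_k = floor(k * phi^2) = a_k + k, where phi = (1 + sqrt(5))/2 is the golden ratio.
phi = (1 + sqrt(5))/2 = 1.618034
k = 70
k * phi = 70 * 1.618034 = 113.262379
a_70 = floor(k * phi) = 113

113


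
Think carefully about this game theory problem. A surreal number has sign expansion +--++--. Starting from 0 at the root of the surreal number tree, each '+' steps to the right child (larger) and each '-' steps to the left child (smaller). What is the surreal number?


Sign expansion: +--++--
Rule: track bounds (lo, hi), initially (-inf, +inf). On '+', the current value becomes lo and we move to the simplest number in (value, hi): value + 1 if hi = +inf, otherwise the midpoint (value + hi)/2. On '-', the current value becomes hi and we move to value - 1 if lo = -inf, otherwise the midpoint (lo + value)/2.
Start at 0.
Step 1: sign = +, move right. Bounds: (0, +inf). Value = 1
Step 2: sign = -, move left. Bounds: (0, 1). Value = 1/2
Step 3: sign = -, move left. Bounds: (0, 1/2). Value = 1/4
Step 4: sign = +, move right. Bounds: (1/4, 1/2). Value = 3/8
Step 5: sign = +, move right. Bounds: (3/8, 1/2). Value = 7/16
Step 6: sign = -, move left. Bounds: (3/8, 7/16). Value = 13/32
Step 7: sign = -, move left. Bounds: (3/8, 13/32). Value = 25/64
The surreal number with sign expansion +--++-- is 25/64.

25/64


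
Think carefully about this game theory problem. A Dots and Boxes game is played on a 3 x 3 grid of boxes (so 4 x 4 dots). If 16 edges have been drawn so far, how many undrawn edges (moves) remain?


Grid: 3 x 3 boxes, i.e. 4 rows and 4 columns of dots.
Horizontal edges: (rows + 1) * cols = 4 * 3 = 12
Vertical edges: rows * (cols + 1) = 3 * 4 = 12
Total edges: 12 + 12 = 24
Edges drawn: 16
Remaining: 24 - 16 = 8

8


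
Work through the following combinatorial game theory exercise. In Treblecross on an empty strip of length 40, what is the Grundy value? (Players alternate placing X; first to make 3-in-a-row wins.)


Treblecross: place X on empty cells; 3-in-a-row wins.
Playing within two cells of an existing X lets the opponent win at once, so sensible play treats the cells i-2..i+2 around each X as dead. The player left with no safe cell loses, so this is a normal-play take-away game on strips of safe cells.
Placing X at cell i (0-indexed) of a strip of k safe cells leaves independent strips of sizes max(0, i-2) and max(0, k-i-3). Hence G(k) = mex{ G(max(0,i-2)) XOR G(max(0,k-i-3)) : 0 <= i < k }, with G(0) = 0.
G(1): splits (0,0):0^0=0 -> mex({0}) = 1
G(2): splits (0,0):0^0=0 -> mex({0}) = 1
G(3): splits (0,0):0^0=0 -> mex({0}) = 1
G(4): splits (0,1):0^1=1 (0,0):0^0=0 -> mex({0, 1}) = 2
G(5): splits (0,2):0^1=1 (0,1):0^1=1 (0,0):0^0=0 -> mex({0, 1}) = 2
G(6) = mex({1}) = 0
G(7) = mex({0, 1, 2}) = 3
G(8) = mex({0, 1, 2}) = 3
G(9) = mex({0, 2}) = 1
G(10) = mex({0, 2, 3}) = 1
G(11) = mex({0, 3}) = 1
G(12) = mex({1, 3}) = 0
G(13) = mex({0, 1, 2, 3}) = 4
G(14) = mex({0, 1, 2}) = 3
G(15) = mex({0, 1, 2}) = 3
G(16) = mex({0, 1, 2, 4}) = 3
G(17) = mex({0, 1, 3, 4}) = 2
G(18) = mex({0, 1, 3, 4}) = 2
G(19) = mex({0, 1, 3, 5}) = 2
G(20) = mex({0, 1, 2, 3, 5}) = 4
G(21) = mex({0, 1, 2, 3, 5}) = 4
G(22) = mex({1, 2, 6}) = 0
G(23) = mex({0, 1, 2, 3, 4, 6}) = 5
G(24) = mex({0, 1, 2, 3, 4}) = 5
G(25) = mex({0, 1, 3, 4, 7}) = 2
G(26) = mex({0, 1, 3, 4, 5, 7}) = 2
G(27) = mex({0, 1, 3, 5}) = 2
G(28) = mex({0, 1, 2, 5}) = 3
G(29) = mex({0, 1, 2, 4, 5, 6}) = 3
G(30) = mex({1, 2, 4, 6}) = 0
G(31) = mex({0, 1, 2, 3, 4, 6}) = 5
G(32) = mex({1, 2, 3, 4, 7}) = 0
G(33) = mex({0, 3, 7}) = 1
G(34) = mex({0, 2, 3, 5, 7}) = 1
G(35) = mex({0, 2, 3, 5, 6}) = 1
G(36) = mex({0, 1, 2, 5, 6}) = 3
G(37) = mex({0, 1, 2, 4, 5, 6}) = 3
G(38) = mex({0, 1, 2, 4}) = 3
G(39) = mex({0, 1, 2, 3, 4, 7}) = 5
G(40) = mex({0, 1, 2, 3, 4, 5, 7}) = 6
Therefore G(40) = 6.

6


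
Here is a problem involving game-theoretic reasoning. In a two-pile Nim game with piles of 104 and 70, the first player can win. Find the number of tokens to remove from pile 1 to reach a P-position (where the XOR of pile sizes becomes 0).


Piles: 104 and 70
Current XOR: 104 XOR 70 = 46 (non-zero, so this is an N-position).
To make the XOR zero, we need to find a move that balances the piles.
For pile 1 (size 104): target = 104 XOR 46 = 70
We reduce pile 1 from 104 to 70.
Tokens removed: 104 - 70 = 34
Verification: 70 XOR 70 = 0

34


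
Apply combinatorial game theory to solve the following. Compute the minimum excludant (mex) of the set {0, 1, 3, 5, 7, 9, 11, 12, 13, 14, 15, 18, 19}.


Set = {0, 1, 3, 5, 7, 9, 11, 12, 13, 14, 15, 18, 19}
0 is in the set.
1 is in the set.
2 is NOT in the set. This is the mex.
mex = 2

2


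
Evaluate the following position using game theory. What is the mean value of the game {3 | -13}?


Game = {3 | -13}, a switch {a | b} with numbers a > b.
Its thermograph has left wall a - t and right wall b + t, which meet at t = (a - b)/2, where both equal (a + b)/2. So the mast (mean value) is at (a + b)/2.
Mean = (3 + (-13))/2 = -10/2 = -5

-5


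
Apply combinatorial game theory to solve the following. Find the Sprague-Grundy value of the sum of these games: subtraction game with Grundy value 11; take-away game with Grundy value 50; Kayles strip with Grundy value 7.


By the Sprague-Grundy theorem, the Grundy value of a sum of games is the XOR of individual Grundy values.
subtraction game: Grundy value = 11. Running XOR: 0 XOR 11 = 11
take-away game: Grundy value = 50. Running XOR: 11 XOR 50 = 57
Kayles strip: Grundy value = 7. Running XOR: 57 XOR 7 = 62
The combined Grundy value is 62.

62


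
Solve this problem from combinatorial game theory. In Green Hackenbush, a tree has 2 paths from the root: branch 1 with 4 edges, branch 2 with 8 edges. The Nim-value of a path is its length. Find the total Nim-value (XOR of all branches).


The tree has 2 branches from the ground vertex.
In Green Hackenbush, the Nim-value of a simple path of length k is k.
Branch 1: length 4, Nim-value = 4
Branch 2: length 8, Nim-value = 8
Total Nim-value = XOR of all branch values:
0 XOR 4 = 4
4 XOR 8 = 12
Nim-value of the tree = 12

12


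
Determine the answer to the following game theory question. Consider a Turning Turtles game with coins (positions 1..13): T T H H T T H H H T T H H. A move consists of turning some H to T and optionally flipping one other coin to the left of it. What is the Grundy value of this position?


Coins: T T H H T T H H H T T H H
Key fact: a single head at position k behaves exactly like a Nim heap of size k (turning it to T and optionally flipping a coin at j < k corresponds to moving the heap from k to j, or to 0), and heads combine as a disjunctive sum (two heads at the same place would cancel, matching j XOR j = 0). So the Nim-value is the XOR of the 1-indexed positions of the heads.
Face-up positions (1-indexed): [3, 4, 7, 8, 9, 12, 13]
XOR 0 with 3: 0 XOR 3 = 3
XOR 3 with 4: 3 XOR 4 = 7
XOR 7 with 7: 7 XOR 7 = 0
XOR 0 with 8: 0 XOR 8 = 8
XOR 8 with 9: 8 XOR 9 = 1
XOR 1 with 12: 1 XOR 12 = 13
XOR 13 with 13: 13 XOR 13 = 0
Nim-value = 0

0


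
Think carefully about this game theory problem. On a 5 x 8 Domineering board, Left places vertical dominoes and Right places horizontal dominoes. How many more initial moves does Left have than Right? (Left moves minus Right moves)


Board is 5 x 8 (rows x cols).
Left (vertical) placements: (rows-1) * cols = 4 * 8 = 32
Right (horizontal) placements: rows * (cols-1) = 5 * 7 = 35
Advantage = Left - Right = 32 - 35 = -3

-3


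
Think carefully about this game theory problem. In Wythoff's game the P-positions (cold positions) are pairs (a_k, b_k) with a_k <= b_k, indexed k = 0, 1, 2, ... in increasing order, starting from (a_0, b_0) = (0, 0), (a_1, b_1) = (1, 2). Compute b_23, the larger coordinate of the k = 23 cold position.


By Wythoff's theorem, a_k = floor(k * phi) and b_k = floor(k * phi^2) = a_k + k, where phi = (1 + sqrt(5))/2 is the golden ratio.
phi = (1 + sqrt(5))/2 = 1.618034
phi^2 = phi + 1 = 2.618034
k = 23
k * phi^2 = 23 * 2.618034 = 60.214782
b_23 = floor(k * phi^2) = 60 (check: a_23 + k = 37 + 23 = 60)

60


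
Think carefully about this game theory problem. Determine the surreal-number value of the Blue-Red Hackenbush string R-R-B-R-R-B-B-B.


Edges (from ground): R-R-B-R-R-B-B-B
By Berlekamp's sign-expansion rule, a Blue-Red Hackenbush stalk has the value of the surreal number whose sign sequence is the edge sequence with B -> + and R -> -.
Sign sequence: --+--+++
Trace the sign expansion in the surreal number tree, starting from 0:
Edge 1: R (sign -) -> bounds (-inf, 0), value = -1
Edge 2: R (sign -) -> bounds (-inf, -1), value = -2
Edge 3: B (sign +) -> bounds (-2, -1), value = -3/2
Edge 4: R (sign -) -> bounds (-2, -3/2), value = -7/4
Edge 5: R (sign -) -> bounds (-2, -7/4), value = -15/8
Edge 6: B (sign +) -> bounds (-15/8, -7/4), value = -29/16
Edge 7: B (sign +) -> bounds (-29/16, -7/4), value = -57/32
Edge 8: B (sign +) -> bounds (-57/32, -7/4), value = -113/64
Game value = -113/64

-113/64


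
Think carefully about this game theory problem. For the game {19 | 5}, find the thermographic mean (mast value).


Game = {19 | 5}, a switch {a | b} with numbers a > b.
Its thermograph has left wall a - t and right wall b + t, which meet at t = (a - b)/2, where both equal (a + b)/2. So the mast (mean value) is at (a + b)/2.
Mean = (19 + (5))/2 = 24/2 = 12

12


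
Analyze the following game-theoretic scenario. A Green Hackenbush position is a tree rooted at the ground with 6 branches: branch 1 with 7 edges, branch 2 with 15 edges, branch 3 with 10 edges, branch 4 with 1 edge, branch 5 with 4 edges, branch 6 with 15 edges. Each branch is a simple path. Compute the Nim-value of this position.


The tree has 6 branches from the ground vertex.
In Green Hackenbush, the Nim-value of a simple path of length k is k.
Branch 1: length 7, Nim-value = 7
Branch 2: length 15, Nim-value = 15
Branch 3: length 10, Nim-value = 10
Branch 4: length 1, Nim-value = 1
Branch 5: length 4, Nim-value = 4
Branch 6: length 15, Nim-value = 15
Total Nim-value = XOR of all branch values:
0 XOR 7 = 7
7 XOR 15 = 8
8 XOR 10 = 2
2 XOR 1 = 3
3 XOR 4 = 7
7 XOR 15 = 8
Nim-value of the tree = 8

8


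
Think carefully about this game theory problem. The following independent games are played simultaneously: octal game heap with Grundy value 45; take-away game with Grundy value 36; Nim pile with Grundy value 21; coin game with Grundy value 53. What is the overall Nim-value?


By the Sprague-Grundy theorem, the Grundy value of a sum of games is the XOR of individual Grundy values.
octal game heap: Grundy value = 45. Running XOR: 0 XOR 45 = 45
take-away game: Grundy value = 36. Running XOR: 45 XOR 36 = 9
Nim pile: Grundy value = 21. Running XOR: 9 XOR 21 = 28
coin game: Grundy value = 53. Running XOR: 28 XOR 53 = 41
The combined Grundy value is 41.

41


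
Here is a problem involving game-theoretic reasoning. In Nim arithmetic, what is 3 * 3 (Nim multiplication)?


Nim multiplication is bilinear over XOR: (u XOR v) * w = (u*w) XOR (v*w).
So we split each operand into its bit components and XOR the pairwise Nim products.
3 = 1 + 2 (as XOR of powers of 2).
3 = 1 + 2 (as XOR of powers of 2).
Using the standard Nim-product table on single bits:
  2*2 = 3,   2*4 = 8,   2*8 = 12,
  4*4 = 6,   4*8 = 11,  8*8 = 13,
and  1*x = x (identity), k*l = l*k (commutative).
Pairwise Nim products:
  1 * 1 = 1
  1 * 2 = 2
  2 * 1 = 2
  2 * 2 = 3
XOR them: 1 XOR 2 XOR 2 XOR 3 = 2.
Result: 3 * 3 = 2 (in Nim).

2


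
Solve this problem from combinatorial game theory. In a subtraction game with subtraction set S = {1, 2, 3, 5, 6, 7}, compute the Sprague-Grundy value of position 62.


The subtraction set is S = {1, 2, 3, 5, 6, 7}.
G(k) = mex{ G(k - s) : s in S, s <= k }. We compute iteratively: G(0) = 0.
G(1) = mex({0}) = 1
G(2) = mex({0, 1}) = 2
G(3) = mex({0, 1, 2}) = 3
G(4) = mex({1, 2, 3}) = 0
G(5) = mex({0, 2, 3}) = 1
G(6) = mex({0, 1, 3}) = 2
G(7) = mex({0, 1, 2}) = 3
G(8) = mex({1, 2, 3}) = 0
G(9) = mex({0, 2, 3}) = 1
G(10) = mex({0, 1, 3}) = 2
Observe that G(4)..G(10) = 0, 1, 2, 3, 0, 1, 2 repeats G(0)..G(6) = 0, 1, 2, 3, 0, 1, 2.
For k >= max(S) = 7, G(k) is determined by the previous 7 values G(k-7)..G(k-1); a window of 7 consecutive values has recurred shifted by 4, so by induction G(k + 4) = G(k) for all k >= 0: the sequence is periodic from the start with period 4.
One period: G(0..3) = 0, 1, 2, 3.
62 mod 4 = 2, so G(62) = G(2) = 2.

2


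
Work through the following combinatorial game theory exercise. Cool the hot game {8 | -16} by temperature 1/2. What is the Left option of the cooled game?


Original game: {8 | -16} (a switch {a | b} with a > b).
Cooling by t (for t below the temperature (a - b)/2 = 12) taxes each move by t: {a | b} cooled by t is {a - t | b + t}.
Cooling amount: t = 1/2
Cooled Left option: 8 - 1/2 = 15/2
Cooled Right option: -16 + 1/2 = -31/2
Cooled game: {15/2 | -31/2}
Left option = 15/2

15/2


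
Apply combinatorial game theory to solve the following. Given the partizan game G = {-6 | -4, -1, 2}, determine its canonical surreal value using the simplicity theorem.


Left options: {-6}, max = -6
Right options: {-4, -1, 2}, min = -4
All options are numbers and max(Left) < min(Right), so by the simplicity theorem the value is the simplest (earliest-born) number strictly between -6 and -4.
The only integer strictly between -6 and -4 is -5.
No non-integer in the interval can be simpler: if x is a non-integer in the interval, then floor(x) or ceil(x) also lies in the interval (the interval contains an integer), and both are proper prefixes of x's sign expansion, i.e. born earlier. So the game value is -5.
Game value = -5

-5


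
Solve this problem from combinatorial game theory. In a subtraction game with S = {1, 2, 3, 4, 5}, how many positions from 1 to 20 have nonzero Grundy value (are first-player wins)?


Subtraction set S = {1, 2, 3, 4, 5}, so G(n) = n mod 6.
G(n) = 0 when n is a multiple of 6.
Multiples of 6 in [1, 20]: 3
N-positions (nonzero Grundy) = 20 - 3 = 17

17


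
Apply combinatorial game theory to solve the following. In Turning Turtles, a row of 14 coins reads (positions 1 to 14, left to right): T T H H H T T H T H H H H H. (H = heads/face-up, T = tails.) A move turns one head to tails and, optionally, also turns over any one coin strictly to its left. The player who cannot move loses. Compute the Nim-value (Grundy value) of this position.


Coins: T T H H H T T H T H H H H H
Key fact: a single head at position k behaves exactly like a Nim heap of size k (turning it to T and optionally flipping a coin at j < k corresponds to moving the heap from k to j, or to 0), and heads combine as a disjunctive sum (two heads at the same place would cancel, matching j XOR j = 0). So the Nim-value is the XOR of the 1-indexed positions of the heads.
Face-up positions (1-indexed): [3, 4, 5, 8, 10, 11, 12, 13, 14]
XOR 0 with 3: 0 XOR 3 = 3
XOR 3 with 4: 3 XOR 4 = 7
XOR 7 with 5: 7 XOR 5 = 2
XOR 2 with 8: 2 XOR 8 = 10
XOR 10 with 10: 10 XOR 10 = 0
XOR 0 with 11: 0 XOR 11 = 11
XOR 11 with 12: 11 XOR 12 = 7
XOR 7 with 13: 7 XOR 13 = 10
XOR 10 with 14: 10 XOR 14 = 4
Nim-value = 4

4


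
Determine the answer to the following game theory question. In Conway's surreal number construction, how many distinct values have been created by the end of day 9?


Day 0: {|} = 0 is born. Count = 1.
Day n: the number of surreal numbers born by day n is 2^(n+1) - 1.
By day 0: 2^1 - 1 = 1
By day 1: 2^2 - 1 = 3
By day 2: 2^3 - 1 = 7
By day 3: 2^4 - 1 = 15
By day 4: 2^5 - 1 = 31
By day 5: 2^6 - 1 = 63
By day 6: 2^7 - 1 = 127
By day 7: 2^8 - 1 = 255
By day 8: 2^9 - 1 = 511
By day 9: 2^10 - 1 = 1023
By day 9: 1023 surreal numbers.

1023


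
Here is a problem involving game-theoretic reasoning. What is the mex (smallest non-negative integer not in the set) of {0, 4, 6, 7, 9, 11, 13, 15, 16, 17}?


Set = {0, 4, 6, 7, 9, 11, 13, 15, 16, 17}
0 is in the set.
1 is NOT in the set. This is the mex.
mex = 1

1


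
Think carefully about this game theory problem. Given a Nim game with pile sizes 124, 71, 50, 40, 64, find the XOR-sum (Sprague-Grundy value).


We need the XOR (exclusive or) of all pile sizes.
After XOR-ing pile 1 (size 124): 0 XOR 124 = 124
After XOR-ing pile 2 (size 71): 124 XOR 71 = 59
After XOR-ing pile 3 (size 50): 59 XOR 50 = 9
After XOR-ing pile 4 (size 40): 9 XOR 40 = 33
After XOR-ing pile 5 (size 64): 33 XOR 64 = 97
The Nim-value of this position is 97.

97


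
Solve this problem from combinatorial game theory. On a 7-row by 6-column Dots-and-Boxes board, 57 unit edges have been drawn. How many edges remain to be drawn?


Grid: 7 x 6 boxes, i.e. 8 rows and 7 columns of dots.
Horizontal edges: (rows + 1) * cols = 8 * 6 = 48
Vertical edges: rows * (cols + 1) = 7 * 7 = 49
Total edges: 48 + 49 = 97
Edges drawn: 57
Remaining: 97 - 57 = 40

40


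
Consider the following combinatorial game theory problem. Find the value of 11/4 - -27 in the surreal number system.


x = 11/4, y = -27
Converting to common denominator: 4
x = 11/4, y = -108/4
x - y = 11/4 - -27 = 119/4

119/4


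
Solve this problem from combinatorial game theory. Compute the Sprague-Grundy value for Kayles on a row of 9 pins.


Kayles: a move removes 1 or 2 adjacent pins from a contiguous row.
Removing pins from a row of k leaves two independent rows (a, b) with a + b = k - 1 (one pin) or a + b = k - 2 (two pins); an end removal gives a = 0.
By Sprague-Grundy, G(k) = mex{ G(a) XOR G(b) } over all these splits. G(0) = 0.
G(1): splits (0,0):0^0=0 -> mex({0}) = 1
G(2): splits (0,1):0^1=1 (0,0):0^0=0 -> mex({0, 1}) = 2
G(3): splits (0,2):0^2=2 (1,1):1^1=0 (0,1):0^1=1 -> mex({0, 1, 2}) = 3
G(4): splits (0,3):0^3=3 (1,2):1^2=3 (0,2):0^2=2 (1,1):1^1=0 -> mex({0, 2, 3}) = 1
G(5): splits (0,4):0^1=1 (1,3):1^3=2 (2,2):2^2=0 (0,3):0^3=3 (1,2):1^2=3 -> mex({0, 1, 2, 3}) = 4
G(6) = mex({0, 1, 2, 4}) = 3
G(7) = mex({0, 1, 3, 4, 5}) = 2
G(8) = mex({0, 2, 3, 5, 6}) = 1
G(9) = mex({0, 1, 2, 3, 6, 7}) = 4
Therefore G(9) = 4.

4


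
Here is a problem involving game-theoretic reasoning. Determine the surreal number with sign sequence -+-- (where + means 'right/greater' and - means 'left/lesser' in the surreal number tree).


Sign expansion: -+--
Rule: track bounds (lo, hi), initially (-inf, +inf). On '+', the current value becomes lo and we move to the simplest number in (value, hi): value + 1 if hi = +inf, otherwise the midpoint (value + hi)/2. On '-', the current value becomes hi and we move to value - 1 if lo = -inf, otherwise the midpoint (lo + value)/2.
Start at 0.
Step 1: sign = -, move left. Bounds: (-inf, 0). Value = -1
Step 2: sign = +, move right. Bounds: (-1, 0). Value = -1/2
Step 3: sign = -, move left. Bounds: (-1, -1/2). Value = -3/4
Step 4: sign = -, move left. Bounds: (-1, -3/4). Value = -7/8
The surreal number with sign expansion -+-- is -7/8.

-7/8


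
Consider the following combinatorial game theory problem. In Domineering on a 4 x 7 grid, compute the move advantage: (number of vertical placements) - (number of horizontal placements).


Board is 4 x 7 (rows x cols).
Left (vertical) placements: (rows-1) * cols = 3 * 7 = 21
Right (horizontal) placements: rows * (cols-1) = 4 * 6 = 24
Advantage = Left - Right = 21 - 24 = -3

-3


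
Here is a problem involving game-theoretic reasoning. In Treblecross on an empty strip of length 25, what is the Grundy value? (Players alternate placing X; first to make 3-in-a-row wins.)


Treblecross: place X on empty cells; 3-in-a-row wins.
Playing within two cells of an existing X lets the opponent win at once, so sensible play treats the cells i-2..i+2 around each X as dead. The player left with no safe cell loses, so this is a normal-play take-away game on strips of safe cells.
Placing X at cell i (0-indexed) of a strip of k safe cells leaves independent strips of sizes max(0, i-2) and max(0, k-i-3). Hence G(k) = mex{ G(max(0,i-2)) XOR G(max(0,k-i-3)) : 0 <= i < k }, with G(0) = 0.
G(1): splits (0,0):0^0=0 -> mex({0}) = 1
G(2): splits (0,0):0^0=0 -> mex({0}) = 1
G(3): splits (0,0):0^0=0 -> mex({0}) = 1
G(4): splits (0,1):0^1=1 (0,0):0^0=0 -> mex({0, 1}) = 2
G(5): splits (0,2):0^1=1 (0,1):0^1=1 (0,0):0^0=0 -> mex({0, 1}) = 2
G(6) = mex({1}) = 0
G(7) = mex({0, 1, 2}) = 3
G(8) = mex({0, 1, 2}) = 3
G(9) = mex({0, 2}) = 1
G(10) = mex({0, 2, 3}) = 1
G(11) = mex({0, 3}) = 1
G(12) = mex({1, 3}) = 0
G(13) = mex({0, 1, 2, 3}) = 4
G(14) = mex({0, 1, 2}) = 3
G(15) = mex({0, 1, 2}) = 3
G(16) = mex({0, 1, 2, 4}) = 3
G(17) = mex({0, 1, 3, 4}) = 2
G(18) = mex({0, 1, 3, 4}) = 2
G(19) = mex({0, 1, 3, 5}) = 2
G(20) = mex({0, 1, 2, 3, 5}) = 4
G(21) = mex({0, 1, 2, 3, 5}) = 4
G(22) = mex({1, 2, 6}) = 0
G(23) = mex({0, 1, 2, 3, 4, 6}) = 5
G(24) = mex({0, 1, 2, 3, 4}) = 5
G(25) = mex({0, 1, 3, 4, 7}) = 2
Therefore G(25) = 2.

2


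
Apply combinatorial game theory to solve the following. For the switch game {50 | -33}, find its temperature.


The game is {50 | -33}, a switch {a | b} with numbers a > b.
Cooling {a | b} by t gives {a - t | b + t}, which stops being hot when a - t = b + t, i.e. at t = (a - b)/2. So the temperature of a switch is (a - b)/2.
Temperature = (Left option - Right option) / 2
= (50 - (-33)) / 2
= 83 / 2
= 83/2

83/2


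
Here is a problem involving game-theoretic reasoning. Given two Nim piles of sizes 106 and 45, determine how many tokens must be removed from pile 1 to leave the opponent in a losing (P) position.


Piles: 106 and 45
Current XOR: 106 XOR 45 = 71 (non-zero, so this is an N-position).
To make the XOR zero, we need to find a move that balances the piles.
For pile 1 (size 106): target = 106 XOR 71 = 45
We reduce pile 1 from 106 to 45.
Tokens removed: 106 - 45 = 61
Verification: 45 XOR 45 = 0

61


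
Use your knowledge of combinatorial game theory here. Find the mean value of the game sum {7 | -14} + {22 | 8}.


G1 = {7 | -14}, G2 = {22 | 8}
Each is a switch {a | b} with numbers a > b; its mean value is (a + b)/2, and mean value is additive over game sums: m(G1 + G2) = m(G1) + m(G2).
Mean of G1 = (7 + (-14))/2 = -7/2 = -7/2
Mean of G2 = (22 + (8))/2 = 30/2 = 15
Mean of G1 + G2 = -7/2 + 15 = 23/2

23/2


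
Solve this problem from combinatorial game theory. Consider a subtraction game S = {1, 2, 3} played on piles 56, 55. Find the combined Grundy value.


Subtraction set: {1, 2, 3}
For this subtraction set, G(n) = n mod 4 (period = max + 1 = 4).
Pile 1 (size 56): G(56) = 56 mod 4 = 0
Pile 2 (size 55): G(55) = 55 mod 4 = 3
Total Grundy value = XOR of all: 0 XOR 3 = 3

3


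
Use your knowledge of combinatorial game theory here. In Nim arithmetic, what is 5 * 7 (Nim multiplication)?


Nim multiplication is bilinear over XOR: (u XOR v) * w = (u*w) XOR (v*w).
So we split each operand into its bit components and XOR the pairwise Nim products.
5 = 1 + 4 (as XOR of powers of 2).
7 = 1 + 2 + 4 (as XOR of powers of 2).
Using the standard Nim-product table on single bits:
  2*2 = 3,   2*4 = 8,   2*8 = 12,
  4*4 = 6,   4*8 = 11,  8*8 = 13,
and  1*x = x (identity), k*l = l*k (commutative).
Pairwise Nim products:
  1 * 1 = 1
  1 * 2 = 2
  1 * 4 = 4
  4 * 1 = 4
  4 * 2 = 8
  4 * 4 = 6
XOR them: 1 XOR 2 XOR 4 XOR 4 XOR 8 XOR 6 = 13.
Result: 5 * 7 = 13 (in Nim).

13


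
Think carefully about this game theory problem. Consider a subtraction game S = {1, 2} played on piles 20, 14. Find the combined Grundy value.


Subtraction set: {1, 2}
For this subtraction set, G(n) = n mod 3 (period = max + 1 = 3).
Pile 1 (size 20): G(20) = 20 mod 3 = 2
Pile 2 (size 14): G(14) = 14 mod 3 = 2
Total Grundy value = XOR of all: 2 XOR 2 = 0

0


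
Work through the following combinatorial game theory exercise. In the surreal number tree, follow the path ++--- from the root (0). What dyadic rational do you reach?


Sign expansion: ++---
Rule: track bounds (lo, hi), initially (-inf, +inf). On '+', the current value becomes lo and we move to the simplest number in (value, hi): value + 1 if hi = +inf, otherwise the midpoint (value + hi)/2. On '-', the current value becomes hi and we move to value - 1 if lo = -inf, otherwise the midpoint (lo + value)/2.
Start at 0.
Step 1: sign = +, move right. Bounds: (0, +inf). Value = 1
Step 2: sign = +, move right. Bounds: (1, +inf). Value = 2
Step 3: sign = -, move left. Bounds: (1, 2). Value = 3/2
Step 4: sign = -, move left. Bounds: (1, 3/2). Value = 5/4
Step 5: sign = -, move left. Bounds: (1, 5/4). Value = 9/8
The surreal number with sign expansion ++--- is 9/8.

9/8


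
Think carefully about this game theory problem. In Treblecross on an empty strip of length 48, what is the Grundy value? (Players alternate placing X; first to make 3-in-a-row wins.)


Treblecross: place X on empty cells; 3-in-a-row wins.
Playing within two cells of an existing X lets the opponent win at once, so sensible play treats the cells i-2..i+2 around each X as dead. The player left with no safe cell loses, so this is a normal-play take-away game on strips of safe cells.
Placing X at cell i (0-indexed) of a strip of k safe cells leaves independent strips of sizes max(0, i-2) and max(0, k-i-3). Hence G(k) = mex{ G(max(0,i-2)) XOR G(max(0,k-i-3)) : 0 <= i < k }, with G(0) = 0.
G(1): splits (0,0):0^0=0 -> mex({0}) = 1
G(2): splits (0,0):0^0=0 -> mex({0}) = 1
G(3): splits (0,0):0^0=0 -> mex({0}) = 1
G(4): splits (0,1):0^1=1 (0,0):0^0=0 -> mex({0, 1}) = 2
G(5): splits (0,2):0^1=1 (0,1):0^1=1 (0,0):0^0=0 -> mex({0, 1}) = 2
G(6) = mex({1}) = 0
G(7) = mex({0, 1, 2}) = 3
G(8) = mex({0, 1, 2}) = 3
G(9) = mex({0, 2}) = 1
G(10) = mex({0, 2, 3}) = 1
G(11) = mex({0, 3}) = 1
G(12) = mex({1, 3}) = 0
G(13) = mex({0, 1, 2, 3}) = 4
G(14) = mex({0, 1, 2}) = 3
G(15) = mex({0, 1, 2}) = 3
G(16) = mex({0, 1, 2, 4}) = 3
G(17) = mex({0, 1, 3, 4}) = 2
G(18) = mex({0, 1, 3, 4}) = 2
G(19) = mex({0, 1, 3, 5}) = 2
G(20) = mex({0, 1, 2, 3, 5}) = 4
G(21) = mex({0, 1, 2, 3, 5}) = 4
G(22) = mex({1, 2, 6}) = 0
G(23) = mex({0, 1, 2, 3, 4, 6}) = 5
G(24) = mex({0, 1, 2, 3, 4}) = 5
G(25) = mex({0, 1, 3, 4, 7}) = 2
G(26) = mex({0, 1, 3, 4, 5, 7}) = 2
G(27) = mex({0, 1, 3, 5}) = 2
G(28) = mex({0, 1, 2, 5}) = 3
G(29) = mex({0, 1, 2, 4, 5, 6}) = 3
G(30) = mex({1, 2, 4, 6}) = 0
G(31) = mex({0, 1, 2, 3, 4, 6}) = 5
G(32) = mex({1, 2, 3, 4, 7}) = 0
G(33) = mex({0, 3, 7}) = 1
G(34) = mex({0, 2, 3, 5, 7}) = 1
G(35) = mex({0, 2, 3, 5, 6}) = 1
G(36) = mex({0, 1, 2, 5, 6}) = 3
G(37) = mex({0, 1, 2, 4, 5, 6}) = 3
G(38) = mex({0, 1, 2, 4}) = 3
G(39) = mex({0, 1, 2, 3, 4, 7}) = 5
G(40) = mex({0, 1, 2, 3, 4, 5, 7}) = 6
G(41) = mex({0, 1, 2, 3, 5, 7}) = 4
G(42) = mex({0, 1, 2, 3, 5, 6, 7}) = 4
G(43) = mex({0, 2, 3, 5, 6}) = 1
G(44) = mex({1, 2, 3, 4, 5, 6}) = 0
G(45) = mex({0, 1, 2, 3, 4, 6, 7}) = 5
G(46) = mex({0, 1, 2, 3, 4, 7}) = 5
G(47) = mex({0, 1, 2, 3, 4, 5, 7}) = 6
G(48) = mex({0, 1, 2, 3, 4, 5, 7}) = 6
Therefore G(48) = 6.

6


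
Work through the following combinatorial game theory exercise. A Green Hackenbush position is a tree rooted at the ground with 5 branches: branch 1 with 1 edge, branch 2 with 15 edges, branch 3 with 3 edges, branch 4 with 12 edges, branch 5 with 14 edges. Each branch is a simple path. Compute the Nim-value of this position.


The tree has 5 branches from the ground vertex.
In Green Hackenbush, the Nim-value of a simple path of length k is k.
Branch 1: length 1, Nim-value = 1
Branch 2: length 15, Nim-value = 15
Branch 3: length 3, Nim-value = 3
Branch 4: length 12, Nim-value = 12
Branch 5: length 14, Nim-value = 14
Total Nim-value = XOR of all branch values:
0 XOR 1 = 1
1 XOR 15 = 14
14 XOR 3 = 13
13 XOR 12 = 1
1 XOR 14 = 15
Nim-value of the tree = 15

15


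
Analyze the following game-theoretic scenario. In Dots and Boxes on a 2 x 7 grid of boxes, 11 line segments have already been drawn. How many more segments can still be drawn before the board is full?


Grid: 2 x 7 boxes, i.e. 3 rows and 8 columns of dots.
Horizontal edges: (rows + 1) * cols = 3 * 7 = 21
Vertical edges: rows * (cols + 1) = 2 * 8 = 16
Total edges: 21 + 16 = 37
Edges drawn: 11
Remaining: 37 - 11 = 26

26


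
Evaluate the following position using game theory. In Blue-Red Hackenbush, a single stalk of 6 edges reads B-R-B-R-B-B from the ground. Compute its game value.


Edges (from ground): B-R-B-R-B-B
By Berlekamp's sign-expansion rule, a Blue-Red Hackenbush stalk has the value of the surreal number whose sign sequence is the edge sequence with B -> + and R -> -.
Sign sequence: +-+-++
Trace the sign expansion in the surreal number tree, starting from 0:
Edge 1: B (sign +) -> bounds (0, +inf), value = 1
Edge 2: R (sign -) -> bounds (0, 1), value = 1/2
Edge 3: B (sign +) -> bounds (1/2, 1), value = 3/4
Edge 4: R (sign -) -> bounds (1/2, 3/4), value = 5/8
Edge 5: B (sign +) -> bounds (5/8, 3/4), value = 11/16
Edge 6: B (sign +) -> bounds (11/16, 3/4), value = 23/32
Game value = 23/32

23/32


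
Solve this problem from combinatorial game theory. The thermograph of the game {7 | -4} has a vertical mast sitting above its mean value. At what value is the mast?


Game = {7 | -4}, a switch {a | b} with numbers a > b.
Its thermograph has left wall a - t and right wall b + t, which meet at t = (a - b)/2, where both equal (a + b)/2. So the mast (mean value) is at (a + b)/2.
Mean = (7 + (-4))/2 = 3/2 = 3/2

3/2


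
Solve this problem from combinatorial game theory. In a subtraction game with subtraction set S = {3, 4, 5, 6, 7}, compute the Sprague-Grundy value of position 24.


The subtraction set is S = {3, 4, 5, 6, 7}.
G(k) = mex{ G(k - s) : s in S, s <= k }. We compute iteratively: G(0) = 0.
G(1) = mex({}) = 0
G(2) = mex({}) = 0
G(3) = mex({0}) = 1
G(4) = mex({0}) = 1
G(5) = mex({0}) = 1
G(6) = mex({0, 1}) = 2
G(7) = mex({0, 1}) = 2
G(8) = mex({0, 1}) = 2
G(9) = mex({0, 1, 2}) = 3
G(10) = mex({1, 2}) = 0
G(11) = mex({1, 2}) = 0
G(12) = mex({1, 2, 3}) = 0
G(13) = mex({0, 2, 3}) = 1
G(14) = mex({0, 2, 3}) = 1
G(15) = mex({0, 2, 3}) = 1
G(16) = mex({0, 1, 3}) = 2
Observe that G(10)..G(16) = 0, 0, 0, 1, 1, 1, 2 repeats G(0)..G(6) = 0, 0, 0, 1, 1, 1, 2.
For k >= max(S) = 7, G(k) is determined by the previous 7 values G(k-7)..G(k-1); a window of 7 consecutive values has recurred shifted by 10, so by induction G(k + 10) = G(k) for all k >= 0: the sequence is periodic from the start with period 10.
One period: G(0..9) = 0, 0, 0, 1, 1, 1, 2, 2, 2, 3.
24 mod 10 = 4, so G(24) = G(4) = 1.

1


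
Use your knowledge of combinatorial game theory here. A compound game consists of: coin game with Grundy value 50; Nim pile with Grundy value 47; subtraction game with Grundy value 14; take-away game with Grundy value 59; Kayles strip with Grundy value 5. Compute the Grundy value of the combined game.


By the Sprague-Grundy theorem, the Grundy value of a sum of games is the XOR of individual Grundy values.
coin game: Grundy value = 50. Running XOR: 0 XOR 50 = 50
Nim pile: Grundy value = 47. Running XOR: 50 XOR 47 = 29
subtraction game: Grundy value = 14. Running XOR: 29 XOR 14 = 19
take-away game: Grundy value = 59. Running XOR: 19 XOR 59 = 40
Kayles strip: Grundy value = 5. Running XOR: 40 XOR 5 = 45
The combined Grundy value is 45.

45


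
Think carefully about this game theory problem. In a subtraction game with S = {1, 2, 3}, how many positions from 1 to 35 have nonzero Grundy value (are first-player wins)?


Subtraction set S = {1, 2, 3}, so G(n) = n mod 4.
G(n) = 0 when n is a multiple of 4.
Multiples of 4 in [1, 35]: 8
N-positions (nonzero Grundy) = 35 - 8 = 27

27


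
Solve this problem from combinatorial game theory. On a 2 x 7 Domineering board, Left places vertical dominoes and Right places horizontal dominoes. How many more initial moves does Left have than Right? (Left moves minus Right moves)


Board is 2 x 7 (rows x cols).
Left (vertical) placements: (rows-1) * cols = 1 * 7 = 7
Right (horizontal) placements: rows * (cols-1) = 2 * 6 = 12
Advantage = Left - Right = 7 - 12 = -5

-5


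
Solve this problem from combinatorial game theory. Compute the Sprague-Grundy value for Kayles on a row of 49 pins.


Kayles: a move removes 1 or 2 adjacent pins from a contiguous row.
Removing pins from a row of k leaves two independent rows (a, b) with a + b = k - 1 (one pin) or a + b = k - 2 (two pins); an end removal gives a = 0.
By Sprague-Grundy, G(k) = mex{ G(a) XOR G(b) } over all these splits. G(0) = 0.
G(1): splits (0,0):0^0=0 -> mex({0}) = 1
G(2): splits (0,1):0^1=1 (0,0):0^0=0 -> mex({0, 1}) = 2
G(3): splits (0,2):0^2=2 (1,1):1^1=0 (0,1):0^1=1 -> mex({0, 1, 2}) = 3
G(4): splits (0,3):0^3=3 (1,2):1^2=3 (0,2):0^2=2 (1,1):1^1=0 -> mex({0, 2, 3}) = 1
G(5): splits (0,4):0^1=1 (1,3):1^3=2 (2,2):2^2=0 (0,3):0^3=3 (1,2):1^2=3 -> mex({0, 1, 2, 3}) = 4
G(6) = mex({0, 1, 2, 4}) = 3
G(7) = mex({0, 1, 3, 4, 5}) = 2
G(8) = mex({0, 2, 3, 5, 6}) = 1
G(9) = mex({0, 1, 2, 3, 6, 7}) = 4
G(10) = mex({0, 1, 3, 4, 5, 7}) = 2
G(11) = mex({0, 1, 2, 3, 4, 5}) = 6
G(12) = mex({0, 1, 2, 3, 5, 6, 7}) = 4
G(13) = mex({0, 2, 3, 4, 6, 7}) = 1
G(14) = mex({0, 1, 4, 5, 6, 7}) = 2
G(15) = mex({0, 1, 2, 3, 4, 5, 6}) = 7
G(16) = mex({0, 2, 3, 5, 6, 7}) = 1
G(17) = mex({0, 1, 2, 3, 5, 6, 7}) = 4
G(18) = mex({0, 1, 2, 4, 5, 6}) = 3
G(19) = mex({0, 1, 3, 4, 5, 7}) = 2
G(20) = mex({0, 2, 3, 4, 5, 6, 7}) = 1
G(21) = mex({0, 1, 2, 3, 5, 6, 7}) = 4
G(22) = mex({0, 1, 2, 3, 4, 5, 7}) = 6
G(23) = mex({0, 1, 2, 3, 4, 5, 6}) = 7
G(24) = mex({0, 1, 2, 3, 5, 6, 7}) = 4
G(25) = mex({0, 2, 3, 4, 6, 7}) = 1
G(26) = mex({0, 1, 3, 4, 5, 6, 7}) = 2
G(27) = mex({0, 1, 2, 3, 4, 5, 6, 7}) = 8
G(28) = mex({0, 1, 2, 3, 4, 6, 7, 8}) = 5
G(29) = mex({0, 1, 2, 3, 5, 6, 7, 8, 9}) = 4
G(30) = mex({0, 1, 2, 3, 4, 5, 6, 9, 10}) = 7
G(31) = mex({0, 1, 3, 4, 5, 7, 10, 11}) = 2
G(32) = mex({0, 2, 3, 4, 5, 6, 7, 9, 11}) = 1
G(33) = mex({0, 1, 2, 3, 4, 5, 6, 7, 9, 12}) = 8
G(34) = mex({0, 1, 2, 3, 4, 5, 7, 8, 11, 12}) = 6
G(35) = mex({0, 1, 2, 3, 4, 5, 6, 8, 9, 10, 11}) = 7
G(36) = mex({0, 1, 2, 3, 5, 6, 7, 9, 10}) = 4
G(37) = mex({0, 2, 3, 4, 6, 7, 9, 10, 11, 12}) = 1
G(38) = mex({0, 1, 3, 4, 5, 6, 7, 9, 10, 11, 12}) = 2
G(39) = mex({0, 1, 2, 4, 5, 6, 7, 9, 10, 12, 14}) = 3
G(40) = mex({0, 2, 3, 4, 6, 7, 11, 12, 14}) = 1
G(41) = mex({0, 1, 2, 3, 5, 6, 7, 9, 10, 11, 12}) = 4
G(42) = mex({0, 1, 2, 3, 4, 5, 6, 9, 10}) = 7
G(43) = mex({0, 1, 3, 4, 5, 7, 9, 10, 12, 15}) = 2
G(44) = mex({0, 2, 3, 4, 5, 6, 7, 9, 10, 12, 15}) = 1
G(45) = mex({0, 1, 2, 3, 4, 5, 6, 7, 9, 10, 12, 14}) = 8
G(46) = mex({0, 1, 3, 4, 5, 7, 8, 11, 12, 14}) = 2
G(47) = mex({0, 1, 2, 3, 4, 5, 6, 8, 9, 10, 11, 12}) = 7
G(48) = mex({0, 1, 2, 3, 5, 6, 7, 9, 10}) = 4
G(49) = mex({0, 2, 3, 4, 6, 7, 9, 10, 11, 12, 15}) = 1
Therefore G(49) = 1.

1


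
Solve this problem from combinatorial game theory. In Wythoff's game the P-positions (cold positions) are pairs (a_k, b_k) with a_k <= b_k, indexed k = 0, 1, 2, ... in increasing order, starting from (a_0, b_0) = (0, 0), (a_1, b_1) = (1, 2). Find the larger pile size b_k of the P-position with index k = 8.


By Wythoff's theorem, a_k = floor(k * phi) and b_k = floor(k * phi^2) = a_k + k, where phi = (1 + sqrt(5))/2 is the golden ratio.
phi = (1 + sqrt(5))/2 = 1.618034
phi^2 = phi + 1 = 2.618034
k = 8
k * phi^2 = 8 * 2.618034 = 20.944272
b_8 = floor(k * phi^2) = 20 (check: a_8 + k = 12 + 8 = 20)

20


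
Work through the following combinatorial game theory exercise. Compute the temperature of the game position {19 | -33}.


The game is {19 | -33}, a switch {a | b} with numbers a > b.
Cooling {a | b} by t gives {a - t | b + t}, which stops being hot when a - t = b + t, i.e. at t = (a - b)/2. So the temperature of a switch is (a - b)/2.
Temperature = (Left option - Right option) / 2
= (19 - (-33)) / 2
= 52 / 2
= 26

26


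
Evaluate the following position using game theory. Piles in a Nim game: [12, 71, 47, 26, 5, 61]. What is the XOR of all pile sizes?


We need the XOR (exclusive or) of all pile sizes.
After XOR-ing pile 1 (size 12): 0 XOR 12 = 12
After XOR-ing pile 2 (size 71): 12 XOR 71 = 75
After XOR-ing pile 3 (size 47): 75 XOR 47 = 100
After XOR-ing pile 4 (size 26): 100 XOR 26 = 126
After XOR-ing pile 5 (size 5): 126 XOR 5 = 123
After XOR-ing pile 6 (size 61): 123 XOR 61 = 70
The Nim-value of this position is 70.

70


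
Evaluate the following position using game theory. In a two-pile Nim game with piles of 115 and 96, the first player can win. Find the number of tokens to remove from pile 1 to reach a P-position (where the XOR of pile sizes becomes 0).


Piles: 115 and 96
Current XOR: 115 XOR 96 = 19 (non-zero, so this is an N-position).
To make the XOR zero, we need to find a move that balances the piles.
For pile 1 (size 115): target = 115 XOR 19 = 96
We reduce pile 1 from 115 to 96.
Tokens removed: 115 - 96 = 19
Verification: 96 XOR 96 = 0

19


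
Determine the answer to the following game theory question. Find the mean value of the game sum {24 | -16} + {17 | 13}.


G1 = {24 | -16}, G2 = {17 | 13}
Each is a switch {a | b} with numbers a > b; its mean value is (a + b)/2, and mean value is additive over game sums: m(G1 + G2) = m(G1) + m(G2).
Mean of G1 = (24 + (-16))/2 = 8/2 = 4
Mean of G2 = (17 + (13))/2 = 30/2 = 15
Mean of G1 + G2 = 4 + 15 = 19

19


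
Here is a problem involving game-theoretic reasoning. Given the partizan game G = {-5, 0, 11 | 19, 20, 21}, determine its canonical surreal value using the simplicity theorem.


Left options: {-5, 0, 11}, max = 11
Right options: {19, 20, 21}, min = 19
All options are numbers and max(Left) < min(Right), so by the simplicity theorem the value is the simplest (earliest-born) number strictly between 11 and 19.
Integers 12 through 18 all lie strictly between 11 and 19.
Among integers, the simplest (lowest birthday = smallest |n|; 0 is born on day 0, +-n on day n) is 12.
No non-integer in the interval can be simpler: if x is a non-integer in the interval, then floor(x) or ceil(x) also lies in the interval (the interval contains an integer), and both are proper prefixes of x's sign expansion, i.e. born earlier. So the game value is 12.
Game value = 12

12


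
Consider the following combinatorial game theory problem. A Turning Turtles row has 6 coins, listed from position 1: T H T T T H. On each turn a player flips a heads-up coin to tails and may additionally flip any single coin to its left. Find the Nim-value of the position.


Coins: T H T T T H
Key fact: a single head at position k behaves exactly like a Nim heap of size k (turning it to T and optionally flipping a coin at j < k corresponds to moving the heap from k to j, or to 0), and heads combine as a disjunctive sum (two heads at the same place would cancel, matching j XOR j = 0). So the Nim-value is the XOR of the 1-indexed positions of the heads.
Face-up positions (1-indexed): [2, 6]
XOR 0 with 2: 0 XOR 2 = 2
XOR 2 with 6: 2 XOR 6 = 4
Nim-value = 4

4


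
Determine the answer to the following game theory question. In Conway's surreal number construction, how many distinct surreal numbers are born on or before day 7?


Day 0: {|} = 0 is born. Count = 1.
Day n: the number of surreal numbers born by day n is 2^(n+1) - 1.
By day 0: 2^1 - 1 = 1
By day 1: 2^2 - 1 = 3
By day 2: 2^3 - 1 = 7
By day 3: 2^4 - 1 = 15
By day 4: 2^5 - 1 = 31
By day 5: 2^6 - 1 = 63
By day 6: 2^7 - 1 = 127
By day 7: 2^8 - 1 = 255
By day 7: 255 surreal numbers.

255


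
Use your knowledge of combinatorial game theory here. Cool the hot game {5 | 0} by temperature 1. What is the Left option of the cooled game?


Original game: {5 | 0} (a switch {a | b} with a > b).
Cooling by t (for t below the temperature (a - b)/2 = 5/2) taxes each move by t: {a | b} cooled by t is {a - t | b + t}.
Cooling amount: t = 1
Cooled Left option: 5 - 1 = 4
Cooled Right option: 0 + 1 = 1
Cooled game: {4 | 1}
Left option = 4

4


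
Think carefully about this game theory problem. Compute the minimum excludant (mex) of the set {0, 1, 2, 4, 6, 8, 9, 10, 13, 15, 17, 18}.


Set = {0, 1, 2, 4, 6, 8, 9, 10, 13, 15, 17, 18}
0 is in the set.
1 is in the set.
2 is in the set.
3 is NOT in the set. This is the mex.
mex = 3

3
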